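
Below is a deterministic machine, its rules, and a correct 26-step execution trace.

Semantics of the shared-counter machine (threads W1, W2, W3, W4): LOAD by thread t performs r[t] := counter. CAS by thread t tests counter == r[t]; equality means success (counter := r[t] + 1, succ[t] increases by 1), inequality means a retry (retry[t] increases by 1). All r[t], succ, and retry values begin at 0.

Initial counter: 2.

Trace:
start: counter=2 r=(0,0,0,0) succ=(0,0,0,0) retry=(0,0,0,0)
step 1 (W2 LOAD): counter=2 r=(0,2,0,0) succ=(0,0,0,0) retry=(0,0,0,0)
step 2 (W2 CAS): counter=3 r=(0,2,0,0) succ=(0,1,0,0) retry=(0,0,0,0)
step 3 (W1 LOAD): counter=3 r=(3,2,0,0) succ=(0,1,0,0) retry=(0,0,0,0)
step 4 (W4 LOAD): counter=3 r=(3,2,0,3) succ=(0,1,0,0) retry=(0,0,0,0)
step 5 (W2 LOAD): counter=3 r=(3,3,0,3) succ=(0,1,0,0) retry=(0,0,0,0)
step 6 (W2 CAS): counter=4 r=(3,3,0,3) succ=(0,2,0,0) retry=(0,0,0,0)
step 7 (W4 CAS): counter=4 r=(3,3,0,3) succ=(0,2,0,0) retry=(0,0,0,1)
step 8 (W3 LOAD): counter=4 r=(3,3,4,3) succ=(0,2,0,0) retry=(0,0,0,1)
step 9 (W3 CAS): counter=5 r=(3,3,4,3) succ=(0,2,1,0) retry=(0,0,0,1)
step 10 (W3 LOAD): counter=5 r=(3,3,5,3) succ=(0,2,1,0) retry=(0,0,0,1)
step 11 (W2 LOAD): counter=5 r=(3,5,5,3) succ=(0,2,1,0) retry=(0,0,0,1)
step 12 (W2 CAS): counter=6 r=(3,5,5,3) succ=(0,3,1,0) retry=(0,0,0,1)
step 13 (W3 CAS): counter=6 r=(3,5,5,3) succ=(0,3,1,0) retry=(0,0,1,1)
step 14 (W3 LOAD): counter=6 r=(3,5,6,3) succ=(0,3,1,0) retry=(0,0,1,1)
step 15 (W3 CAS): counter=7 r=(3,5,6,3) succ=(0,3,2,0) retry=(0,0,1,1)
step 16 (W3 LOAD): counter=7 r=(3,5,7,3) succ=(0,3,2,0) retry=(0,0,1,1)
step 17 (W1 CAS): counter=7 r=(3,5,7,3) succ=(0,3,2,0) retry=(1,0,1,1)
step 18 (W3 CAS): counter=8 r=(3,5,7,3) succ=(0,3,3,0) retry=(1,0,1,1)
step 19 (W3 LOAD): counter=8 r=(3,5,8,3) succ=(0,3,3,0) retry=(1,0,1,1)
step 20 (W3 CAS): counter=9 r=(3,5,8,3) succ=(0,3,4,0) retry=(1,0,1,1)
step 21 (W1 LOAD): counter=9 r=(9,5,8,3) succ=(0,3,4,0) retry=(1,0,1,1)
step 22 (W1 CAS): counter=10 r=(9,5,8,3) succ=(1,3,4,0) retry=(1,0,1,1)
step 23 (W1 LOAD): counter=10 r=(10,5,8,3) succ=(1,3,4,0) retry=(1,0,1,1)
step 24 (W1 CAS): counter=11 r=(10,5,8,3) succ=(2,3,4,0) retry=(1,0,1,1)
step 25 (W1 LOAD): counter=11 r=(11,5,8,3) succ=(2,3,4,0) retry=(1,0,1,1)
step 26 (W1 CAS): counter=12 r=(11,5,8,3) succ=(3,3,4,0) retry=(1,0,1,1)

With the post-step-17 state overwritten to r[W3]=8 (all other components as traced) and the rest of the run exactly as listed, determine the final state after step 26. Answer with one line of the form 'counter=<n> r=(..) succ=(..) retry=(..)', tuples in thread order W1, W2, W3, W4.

counter=11 r=(10,5,7,3) succ=(3,3,3,0) retry=(1,0,2,1)

state after step 17 := counter=7 r=(3,5,8,3) succ=(0,3,2,0) retry=(1,0,1,1)
step 18 (W3 CAS): counter=7 r=(3,5,8,3) succ=(0,3,2,0) retry=(1,0,2,1)
step 19 (W3 LOAD): counter=7 r=(3,5,7,3) succ=(0,3,2,0) retry=(1,0,2,1)
step 20 (W3 CAS): counter=8 r=(3,5,7,3) succ=(0,3,3,0) retry=(1,0,2,1)
step 21 (W1 LOAD): counter=8 r=(8,5,7,3) succ=(0,3,3,0) retry=(1,0,2,1)
step 22 (W1 CAS): counter=9 r=(8,5,7,3) succ=(1,3,3,0) retry=(1,0,2,1)
step 23 (W1 LOAD): counter=9 r=(9,5,7,3) succ=(1,3,3,0) retry=(1,0,2,1)
step 24 (W1 CAS): counter=10 r=(9,5,7,3) succ=(2,3,3,0) retry=(1,0,2,1)
step 25 (W1 LOAD): counter=10 r=(10,5,7,3) succ=(2,3,3,0) retry=(1,0,2,1)
step 26 (W1 CAS): counter=11 r=(10,5,7,3) succ=(3,3,3,0) retry=(1,0,2,1)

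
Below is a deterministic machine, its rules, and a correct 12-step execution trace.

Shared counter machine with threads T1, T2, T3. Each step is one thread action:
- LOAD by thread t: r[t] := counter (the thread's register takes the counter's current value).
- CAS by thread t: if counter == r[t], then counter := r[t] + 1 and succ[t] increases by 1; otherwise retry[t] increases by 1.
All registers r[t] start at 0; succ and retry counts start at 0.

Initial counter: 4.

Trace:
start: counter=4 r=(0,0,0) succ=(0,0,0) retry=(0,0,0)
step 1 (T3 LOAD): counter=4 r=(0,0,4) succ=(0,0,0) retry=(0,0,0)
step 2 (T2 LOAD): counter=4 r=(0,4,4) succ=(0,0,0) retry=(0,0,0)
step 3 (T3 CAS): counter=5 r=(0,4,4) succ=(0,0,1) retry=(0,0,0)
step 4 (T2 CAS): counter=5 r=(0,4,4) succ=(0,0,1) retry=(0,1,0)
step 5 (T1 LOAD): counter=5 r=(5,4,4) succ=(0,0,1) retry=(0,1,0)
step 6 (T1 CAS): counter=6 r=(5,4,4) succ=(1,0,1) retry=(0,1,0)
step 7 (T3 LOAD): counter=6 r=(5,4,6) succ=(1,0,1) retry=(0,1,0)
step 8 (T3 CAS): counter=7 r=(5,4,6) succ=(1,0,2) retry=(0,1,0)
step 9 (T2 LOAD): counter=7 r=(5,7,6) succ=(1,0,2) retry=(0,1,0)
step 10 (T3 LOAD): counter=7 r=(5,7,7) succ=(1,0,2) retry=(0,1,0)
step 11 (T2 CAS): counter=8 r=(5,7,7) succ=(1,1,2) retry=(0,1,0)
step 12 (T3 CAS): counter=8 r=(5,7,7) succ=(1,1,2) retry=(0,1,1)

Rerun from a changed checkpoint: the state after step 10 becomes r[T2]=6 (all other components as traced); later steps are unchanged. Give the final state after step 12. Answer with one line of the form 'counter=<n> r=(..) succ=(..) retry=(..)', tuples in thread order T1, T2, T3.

state after step 10 := counter=7 r=(5,6,7) succ=(1,0,2) retry=(0,1,0)
step 11 (T2 CAS): counter=7 r=(5,6,7) succ=(1,0,2) retry=(0,2,0)
step 12 (T3 CAS): counter=8 r=(5,6,7) succ=(1,0,3) retry=(0,2,0)

counter=8 r=(5,6,7) succ=(1,0,3) retry=(0,2,0)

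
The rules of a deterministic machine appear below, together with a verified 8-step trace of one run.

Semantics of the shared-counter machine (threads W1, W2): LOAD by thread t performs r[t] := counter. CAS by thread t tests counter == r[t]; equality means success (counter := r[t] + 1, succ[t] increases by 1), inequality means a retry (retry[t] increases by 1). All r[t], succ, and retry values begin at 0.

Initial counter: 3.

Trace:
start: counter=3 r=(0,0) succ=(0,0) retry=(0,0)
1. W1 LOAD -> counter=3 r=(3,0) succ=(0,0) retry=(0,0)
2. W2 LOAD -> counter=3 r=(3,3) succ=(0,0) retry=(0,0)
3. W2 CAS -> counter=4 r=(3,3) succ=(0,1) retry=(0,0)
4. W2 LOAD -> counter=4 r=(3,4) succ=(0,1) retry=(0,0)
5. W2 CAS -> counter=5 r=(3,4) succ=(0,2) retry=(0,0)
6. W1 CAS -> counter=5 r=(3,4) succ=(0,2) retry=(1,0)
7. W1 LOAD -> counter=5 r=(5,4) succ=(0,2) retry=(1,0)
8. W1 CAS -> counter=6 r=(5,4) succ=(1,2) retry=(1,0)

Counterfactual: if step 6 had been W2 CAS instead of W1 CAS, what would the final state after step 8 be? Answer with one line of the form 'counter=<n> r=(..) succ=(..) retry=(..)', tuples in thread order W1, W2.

counter=6 r=(5,4) succ=(1,2) retry=(0,1)

(re-executing from step 6 with the substitution; state before step 6: counter=5 r=(3,4) succ=(0,2) retry=(0,0))
6. W2 CAS -> counter=5 r=(3,4) succ=(0,2) retry=(0,1)
7. W1 LOAD -> counter=5 r=(5,4) succ=(0,2) retry=(0,1)
8. W1 CAS -> counter=6 r=(5,4) succ=(1,2) retry=(0,1)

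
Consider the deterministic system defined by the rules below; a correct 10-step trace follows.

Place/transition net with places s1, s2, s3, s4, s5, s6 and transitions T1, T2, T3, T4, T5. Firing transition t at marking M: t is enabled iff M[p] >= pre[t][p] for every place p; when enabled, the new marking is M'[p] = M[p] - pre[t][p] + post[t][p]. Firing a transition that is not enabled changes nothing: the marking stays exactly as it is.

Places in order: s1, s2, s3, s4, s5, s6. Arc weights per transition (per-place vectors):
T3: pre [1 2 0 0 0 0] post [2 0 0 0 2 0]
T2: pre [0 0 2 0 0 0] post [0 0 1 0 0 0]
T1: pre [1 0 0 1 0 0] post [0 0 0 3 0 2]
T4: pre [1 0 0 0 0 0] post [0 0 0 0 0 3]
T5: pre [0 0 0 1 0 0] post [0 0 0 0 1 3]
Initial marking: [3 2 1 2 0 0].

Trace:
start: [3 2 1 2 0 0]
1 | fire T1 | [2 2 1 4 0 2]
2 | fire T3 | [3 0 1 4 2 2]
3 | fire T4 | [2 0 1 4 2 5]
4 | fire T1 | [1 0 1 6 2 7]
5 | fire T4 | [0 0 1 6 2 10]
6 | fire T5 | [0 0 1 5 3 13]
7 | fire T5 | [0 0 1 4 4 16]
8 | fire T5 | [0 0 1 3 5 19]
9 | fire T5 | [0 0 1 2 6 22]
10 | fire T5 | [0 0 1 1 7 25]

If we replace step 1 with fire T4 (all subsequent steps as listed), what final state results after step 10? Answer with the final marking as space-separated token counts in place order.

(re-executing from step 1 with the substitution; state before step 1: [3 2 1 2 0 0])
1 | fire T4 | [2 2 1 2 0 3]
2 | fire T3 | [3 0 1 2 2 3]
3 | fire T4 | [2 0 1 2 2 6]
4 | fire T1 | [1 0 1 4 2 8]
5 | fire T4 | [0 0 1 4 2 11]
6 | fire T5 | [0 0 1 3 3 14]
7 | fire T5 | [0 0 1 2 4 17]
8 | fire T5 | [0 0 1 1 5 20]
9 | fire T5 | [0 0 1 0 6 23]
10 | fire T5 | [0 0 1 0 6 23]

0 0 1 0 6 23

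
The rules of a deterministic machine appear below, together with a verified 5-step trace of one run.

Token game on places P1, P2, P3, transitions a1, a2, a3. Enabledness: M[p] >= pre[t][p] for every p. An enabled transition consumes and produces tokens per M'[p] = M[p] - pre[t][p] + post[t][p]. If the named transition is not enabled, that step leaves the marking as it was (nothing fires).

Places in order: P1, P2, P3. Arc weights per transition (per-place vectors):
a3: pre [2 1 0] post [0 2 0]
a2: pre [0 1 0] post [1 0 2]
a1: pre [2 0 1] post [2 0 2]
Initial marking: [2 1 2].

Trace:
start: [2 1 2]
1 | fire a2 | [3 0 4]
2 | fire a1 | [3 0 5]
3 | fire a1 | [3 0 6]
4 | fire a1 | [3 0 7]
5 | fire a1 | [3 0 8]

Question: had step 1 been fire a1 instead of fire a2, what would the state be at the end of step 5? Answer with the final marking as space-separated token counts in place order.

(re-executing from step 1 with the substitution; state before step 1: [2 1 2])
1 | fire a1 | [2 1 3]
2 | fire a1 | [2 1 4]
3 | fire a1 | [2 1 5]
4 | fire a1 | [2 1 6]
5 | fire a1 | [2 1 7]

2 1 7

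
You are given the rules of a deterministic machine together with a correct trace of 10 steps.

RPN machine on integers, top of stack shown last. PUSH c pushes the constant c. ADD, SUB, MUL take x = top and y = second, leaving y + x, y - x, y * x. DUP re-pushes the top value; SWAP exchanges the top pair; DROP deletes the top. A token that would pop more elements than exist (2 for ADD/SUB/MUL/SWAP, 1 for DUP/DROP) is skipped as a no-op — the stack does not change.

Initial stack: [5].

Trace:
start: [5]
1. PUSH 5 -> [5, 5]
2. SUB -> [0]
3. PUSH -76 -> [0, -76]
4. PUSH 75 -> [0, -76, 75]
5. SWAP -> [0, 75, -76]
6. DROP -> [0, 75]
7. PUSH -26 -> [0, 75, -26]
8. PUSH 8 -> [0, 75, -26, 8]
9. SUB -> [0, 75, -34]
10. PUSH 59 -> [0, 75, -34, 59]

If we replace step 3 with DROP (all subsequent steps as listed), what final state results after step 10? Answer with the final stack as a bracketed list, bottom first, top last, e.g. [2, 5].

[-34, 59]

(re-executing from step 3 with the substitution; state before step 3: [0])
3. DROP -> []
4. PUSH 75 -> [75]
5. SWAP -> [75]
6. DROP -> []
7. PUSH -26 -> [-26]
8. PUSH 8 -> [-26, 8]
9. SUB -> [-34]
10. PUSH 59 -> [-34, 59]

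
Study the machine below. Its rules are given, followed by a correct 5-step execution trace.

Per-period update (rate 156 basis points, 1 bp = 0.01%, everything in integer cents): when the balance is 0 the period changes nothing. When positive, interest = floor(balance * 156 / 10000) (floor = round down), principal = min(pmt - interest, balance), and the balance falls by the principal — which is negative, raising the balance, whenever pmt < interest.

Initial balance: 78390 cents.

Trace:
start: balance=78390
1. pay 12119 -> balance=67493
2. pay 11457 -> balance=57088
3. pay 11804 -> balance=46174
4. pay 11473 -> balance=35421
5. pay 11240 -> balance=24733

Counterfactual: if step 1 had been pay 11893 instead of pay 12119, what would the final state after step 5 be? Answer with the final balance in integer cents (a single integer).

(re-executing from step 1 with the substitution; state before step 1: balance=78390)
1. pay 11893 -> balance=67719
2. pay 11457 -> balance=57318
3. pay 11804 -> balance=46408
4. pay 11473 -> balance=35658
5. pay 11240 -> balance=24974

24974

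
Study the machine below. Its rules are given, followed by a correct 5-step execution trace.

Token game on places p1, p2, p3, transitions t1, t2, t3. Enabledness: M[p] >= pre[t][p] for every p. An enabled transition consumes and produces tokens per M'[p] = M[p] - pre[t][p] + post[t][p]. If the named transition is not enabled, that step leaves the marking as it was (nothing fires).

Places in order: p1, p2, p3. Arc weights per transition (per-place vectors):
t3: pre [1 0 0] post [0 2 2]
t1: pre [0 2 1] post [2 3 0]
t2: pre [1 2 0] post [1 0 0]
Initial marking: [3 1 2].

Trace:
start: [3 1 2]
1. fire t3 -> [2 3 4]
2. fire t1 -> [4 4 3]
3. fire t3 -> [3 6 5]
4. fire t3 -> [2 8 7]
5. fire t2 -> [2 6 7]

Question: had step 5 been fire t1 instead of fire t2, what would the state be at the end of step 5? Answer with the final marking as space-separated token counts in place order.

4 9 6

(re-executing from step 5 with the substitution; state before step 5: [2 8 7])
5. fire t1 -> [4 9 6]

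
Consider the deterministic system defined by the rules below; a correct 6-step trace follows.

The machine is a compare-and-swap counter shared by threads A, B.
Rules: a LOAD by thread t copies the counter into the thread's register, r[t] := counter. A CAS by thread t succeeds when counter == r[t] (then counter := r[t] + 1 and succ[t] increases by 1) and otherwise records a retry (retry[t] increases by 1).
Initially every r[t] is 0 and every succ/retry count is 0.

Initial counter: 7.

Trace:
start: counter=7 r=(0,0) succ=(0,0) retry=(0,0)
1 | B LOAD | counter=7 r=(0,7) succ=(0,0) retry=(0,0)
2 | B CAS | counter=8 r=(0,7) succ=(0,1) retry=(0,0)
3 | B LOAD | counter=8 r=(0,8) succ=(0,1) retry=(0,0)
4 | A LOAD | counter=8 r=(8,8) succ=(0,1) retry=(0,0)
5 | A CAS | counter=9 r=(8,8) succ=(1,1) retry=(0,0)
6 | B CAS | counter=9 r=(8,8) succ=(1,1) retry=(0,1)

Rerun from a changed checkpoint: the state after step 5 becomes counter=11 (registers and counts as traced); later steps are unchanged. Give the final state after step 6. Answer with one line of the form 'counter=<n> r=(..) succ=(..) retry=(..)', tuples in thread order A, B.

state after step 5 := counter=11 r=(8,8) succ=(1,1) retry=(0,0)
6 | B CAS | counter=11 r=(8,8) succ=(1,1) retry=(0,1)

counter=11 r=(8,8) succ=(1,1) retry=(0,1)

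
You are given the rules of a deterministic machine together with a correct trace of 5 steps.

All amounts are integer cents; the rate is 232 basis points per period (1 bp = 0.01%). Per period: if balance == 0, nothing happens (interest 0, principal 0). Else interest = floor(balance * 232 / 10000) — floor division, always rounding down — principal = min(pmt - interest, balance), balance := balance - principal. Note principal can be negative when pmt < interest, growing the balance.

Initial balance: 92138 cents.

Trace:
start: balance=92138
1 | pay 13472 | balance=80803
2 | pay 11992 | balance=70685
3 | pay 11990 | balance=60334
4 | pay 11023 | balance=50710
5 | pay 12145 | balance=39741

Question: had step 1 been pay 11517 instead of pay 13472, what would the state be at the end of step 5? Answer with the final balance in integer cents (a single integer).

(re-executing from step 1 with the substitution; state before step 1: balance=92138)
1 | pay 11517 | balance=82758
2 | pay 11992 | balance=72685
3 | pay 11990 | balance=62381
4 | pay 11023 | balance=52805
5 | pay 12145 | balance=41885

41885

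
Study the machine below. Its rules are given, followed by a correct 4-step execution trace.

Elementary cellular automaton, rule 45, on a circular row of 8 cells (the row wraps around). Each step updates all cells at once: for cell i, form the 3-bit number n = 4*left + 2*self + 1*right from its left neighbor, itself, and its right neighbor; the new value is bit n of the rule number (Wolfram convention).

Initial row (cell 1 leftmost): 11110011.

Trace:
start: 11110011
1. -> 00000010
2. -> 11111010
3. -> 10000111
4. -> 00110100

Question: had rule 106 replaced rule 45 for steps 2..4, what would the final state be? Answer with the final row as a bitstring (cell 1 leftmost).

00010000

(re-executing steps 2..4 under rule 106; state before step 2: 00000010)
2. -> 00000100
3. -> 00001000
4. -> 00010000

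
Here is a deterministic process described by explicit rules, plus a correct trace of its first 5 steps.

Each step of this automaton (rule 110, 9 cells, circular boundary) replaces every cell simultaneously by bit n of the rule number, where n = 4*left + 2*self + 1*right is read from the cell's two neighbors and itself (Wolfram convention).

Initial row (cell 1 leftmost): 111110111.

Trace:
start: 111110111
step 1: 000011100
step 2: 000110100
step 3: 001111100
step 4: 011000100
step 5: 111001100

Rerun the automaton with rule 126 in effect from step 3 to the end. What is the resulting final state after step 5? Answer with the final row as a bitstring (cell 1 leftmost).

111100111

(re-executing steps 3..5 under rule 126; state before step 3: 000110100)
step 3: 001111110
step 4: 011000011
step 5: 111100111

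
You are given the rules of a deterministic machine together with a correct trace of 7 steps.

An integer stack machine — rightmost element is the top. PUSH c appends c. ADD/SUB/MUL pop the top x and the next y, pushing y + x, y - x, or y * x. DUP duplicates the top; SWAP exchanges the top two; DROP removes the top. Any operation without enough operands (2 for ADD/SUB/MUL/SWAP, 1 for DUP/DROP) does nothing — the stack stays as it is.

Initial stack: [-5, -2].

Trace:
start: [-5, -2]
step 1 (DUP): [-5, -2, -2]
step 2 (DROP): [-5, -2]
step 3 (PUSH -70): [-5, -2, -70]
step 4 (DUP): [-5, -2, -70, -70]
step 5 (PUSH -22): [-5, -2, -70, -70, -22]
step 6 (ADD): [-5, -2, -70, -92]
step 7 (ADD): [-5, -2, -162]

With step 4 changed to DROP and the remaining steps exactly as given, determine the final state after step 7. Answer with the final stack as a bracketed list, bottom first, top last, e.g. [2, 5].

[-29]

(re-executing from step 4 with the substitution; state before step 4: [-5, -2, -70])
step 4 (DROP): [-5, -2]
step 5 (PUSH -22): [-5, -2, -22]
step 6 (ADD): [-5, -24]
step 7 (ADD): [-29]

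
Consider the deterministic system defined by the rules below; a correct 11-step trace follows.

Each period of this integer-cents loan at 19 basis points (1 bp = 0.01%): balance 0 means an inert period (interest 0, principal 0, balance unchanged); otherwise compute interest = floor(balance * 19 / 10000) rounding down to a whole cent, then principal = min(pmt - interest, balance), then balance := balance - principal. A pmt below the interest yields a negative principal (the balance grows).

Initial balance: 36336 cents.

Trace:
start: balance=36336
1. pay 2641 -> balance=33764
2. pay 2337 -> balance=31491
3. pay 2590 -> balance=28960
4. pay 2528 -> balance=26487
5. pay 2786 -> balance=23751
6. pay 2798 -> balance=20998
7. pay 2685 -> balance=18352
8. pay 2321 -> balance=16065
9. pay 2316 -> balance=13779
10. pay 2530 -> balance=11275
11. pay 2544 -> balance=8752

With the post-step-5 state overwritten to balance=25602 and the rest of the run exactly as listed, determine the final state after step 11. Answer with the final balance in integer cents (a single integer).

state after step 5 := balance=25602
6. pay 2798 -> balance=22852
7. pay 2685 -> balance=20210
8. pay 2321 -> balance=17927
9. pay 2316 -> balance=15645
10. pay 2530 -> balance=13144
11. pay 2544 -> balance=10624

10624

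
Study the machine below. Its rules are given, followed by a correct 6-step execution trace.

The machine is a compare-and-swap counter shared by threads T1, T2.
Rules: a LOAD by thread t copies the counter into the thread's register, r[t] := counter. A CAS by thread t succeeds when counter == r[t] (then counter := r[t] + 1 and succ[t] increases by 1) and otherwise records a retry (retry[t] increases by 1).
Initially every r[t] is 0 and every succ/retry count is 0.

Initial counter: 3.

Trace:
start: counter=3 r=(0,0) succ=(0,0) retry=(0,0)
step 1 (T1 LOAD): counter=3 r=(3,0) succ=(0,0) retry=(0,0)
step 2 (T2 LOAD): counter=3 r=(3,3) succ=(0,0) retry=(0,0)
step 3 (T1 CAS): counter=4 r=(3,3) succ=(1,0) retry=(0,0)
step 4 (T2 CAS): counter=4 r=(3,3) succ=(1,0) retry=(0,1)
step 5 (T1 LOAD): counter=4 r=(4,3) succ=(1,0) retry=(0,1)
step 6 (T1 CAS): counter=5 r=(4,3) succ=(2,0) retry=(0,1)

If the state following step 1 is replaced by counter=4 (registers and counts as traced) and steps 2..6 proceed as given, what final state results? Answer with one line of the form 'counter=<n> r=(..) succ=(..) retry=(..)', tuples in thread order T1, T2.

state after step 1 := counter=4 r=(3,0) succ=(0,0) retry=(0,0)
step 2 (T2 LOAD): counter=4 r=(3,4) succ=(0,0) retry=(0,0)
step 3 (T1 CAS): counter=4 r=(3,4) succ=(0,0) retry=(1,0)
step 4 (T2 CAS): counter=5 r=(3,4) succ=(0,1) retry=(1,0)
step 5 (T1 LOAD): counter=5 r=(5,4) succ=(0,1) retry=(1,0)
step 6 (T1 CAS): counter=6 r=(5,4) succ=(1,1) retry=(1,0)

counter=6 r=(5,4) succ=(1,1) retry=(1,0)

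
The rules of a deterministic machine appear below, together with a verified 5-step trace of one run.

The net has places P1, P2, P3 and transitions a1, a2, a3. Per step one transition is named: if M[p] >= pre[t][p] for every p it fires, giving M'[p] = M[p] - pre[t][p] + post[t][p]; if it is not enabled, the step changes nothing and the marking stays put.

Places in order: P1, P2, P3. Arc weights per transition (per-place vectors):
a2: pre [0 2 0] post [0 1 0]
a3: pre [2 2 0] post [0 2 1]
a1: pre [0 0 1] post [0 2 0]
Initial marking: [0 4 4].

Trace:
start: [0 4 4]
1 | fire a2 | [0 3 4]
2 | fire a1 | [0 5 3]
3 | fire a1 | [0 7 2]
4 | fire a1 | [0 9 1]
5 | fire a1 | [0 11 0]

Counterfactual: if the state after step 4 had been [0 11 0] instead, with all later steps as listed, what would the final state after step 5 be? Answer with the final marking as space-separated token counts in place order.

0 11 0

state after step 4 := [0 11 0]
5 | fire a1 | [0 11 0]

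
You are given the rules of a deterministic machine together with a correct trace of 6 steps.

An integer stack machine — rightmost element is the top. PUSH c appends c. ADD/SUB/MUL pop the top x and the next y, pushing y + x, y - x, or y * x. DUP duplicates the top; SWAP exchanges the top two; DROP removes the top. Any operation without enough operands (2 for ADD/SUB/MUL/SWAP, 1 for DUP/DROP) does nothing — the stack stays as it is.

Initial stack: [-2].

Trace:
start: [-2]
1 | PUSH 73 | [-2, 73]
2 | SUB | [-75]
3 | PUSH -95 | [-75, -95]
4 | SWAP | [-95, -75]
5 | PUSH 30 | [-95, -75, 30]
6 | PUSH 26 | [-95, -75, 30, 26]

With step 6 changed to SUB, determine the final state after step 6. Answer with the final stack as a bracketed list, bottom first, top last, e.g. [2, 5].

(re-executing from step 6 with the substitution; state before step 6: [-95, -75, 30])
6 | SUB | [-95, -105]

[-95, -105]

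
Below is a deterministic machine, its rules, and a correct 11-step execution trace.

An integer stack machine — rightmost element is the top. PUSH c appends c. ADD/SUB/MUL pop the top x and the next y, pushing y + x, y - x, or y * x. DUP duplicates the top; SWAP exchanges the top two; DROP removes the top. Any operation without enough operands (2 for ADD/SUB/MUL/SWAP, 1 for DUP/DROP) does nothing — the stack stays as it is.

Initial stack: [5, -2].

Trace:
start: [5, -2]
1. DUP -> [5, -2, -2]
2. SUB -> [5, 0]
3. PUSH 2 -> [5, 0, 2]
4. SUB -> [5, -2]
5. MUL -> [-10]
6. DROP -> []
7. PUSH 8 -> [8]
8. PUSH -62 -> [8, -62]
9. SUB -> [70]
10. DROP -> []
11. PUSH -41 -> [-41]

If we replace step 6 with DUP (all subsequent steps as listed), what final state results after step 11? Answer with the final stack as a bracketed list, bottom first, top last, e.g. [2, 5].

(re-executing from step 6 with the substitution; state before step 6: [-10])
6. DUP -> [-10, -10]
7. PUSH 8 -> [-10, -10, 8]
8. PUSH -62 -> [-10, -10, 8, -62]
9. SUB -> [-10, -10, 70]
10. DROP -> [-10, -10]
11. PUSH -41 -> [-10, -10, -41]

[-10, -10, -41]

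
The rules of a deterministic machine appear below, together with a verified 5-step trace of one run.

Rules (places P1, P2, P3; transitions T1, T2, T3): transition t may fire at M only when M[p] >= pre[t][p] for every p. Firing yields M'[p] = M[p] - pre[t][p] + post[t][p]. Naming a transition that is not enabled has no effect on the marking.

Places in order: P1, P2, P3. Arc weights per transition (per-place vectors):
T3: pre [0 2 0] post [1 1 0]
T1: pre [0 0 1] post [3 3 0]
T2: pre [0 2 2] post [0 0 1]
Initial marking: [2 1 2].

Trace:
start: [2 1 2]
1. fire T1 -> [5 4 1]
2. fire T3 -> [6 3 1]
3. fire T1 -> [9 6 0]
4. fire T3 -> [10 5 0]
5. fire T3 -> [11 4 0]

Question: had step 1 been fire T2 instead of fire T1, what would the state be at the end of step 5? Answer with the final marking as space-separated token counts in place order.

7 2 1

(re-executing from step 1 with the substitution; state before step 1: [2 1 2])
1. fire T2 -> [2 1 2]
2. fire T3 -> [2 1 2]
3. fire T1 -> [5 4 1]
4. fire T3 -> [6 3 1]
5. fire T3 -> [7 2 1]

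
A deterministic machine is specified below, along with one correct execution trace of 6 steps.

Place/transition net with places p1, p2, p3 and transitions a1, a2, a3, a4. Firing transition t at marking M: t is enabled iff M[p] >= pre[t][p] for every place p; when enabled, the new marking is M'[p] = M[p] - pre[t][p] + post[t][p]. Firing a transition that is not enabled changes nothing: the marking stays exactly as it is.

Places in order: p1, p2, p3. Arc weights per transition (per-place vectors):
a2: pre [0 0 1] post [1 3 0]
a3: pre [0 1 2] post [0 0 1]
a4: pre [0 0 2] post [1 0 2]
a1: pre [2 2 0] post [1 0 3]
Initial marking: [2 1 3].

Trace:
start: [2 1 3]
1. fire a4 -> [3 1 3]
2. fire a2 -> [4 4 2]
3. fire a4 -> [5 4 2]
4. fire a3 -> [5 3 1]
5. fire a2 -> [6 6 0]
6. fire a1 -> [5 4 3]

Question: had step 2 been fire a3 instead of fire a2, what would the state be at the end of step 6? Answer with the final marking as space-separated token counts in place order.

(re-executing from step 2 with the substitution; state before step 2: [3 1 3])
2. fire a3 -> [3 0 2]
3. fire a4 -> [4 0 2]
4. fire a3 -> [4 0 2]
5. fire a2 -> [5 3 1]
6. fire a1 -> [4 1 4]

4 1 4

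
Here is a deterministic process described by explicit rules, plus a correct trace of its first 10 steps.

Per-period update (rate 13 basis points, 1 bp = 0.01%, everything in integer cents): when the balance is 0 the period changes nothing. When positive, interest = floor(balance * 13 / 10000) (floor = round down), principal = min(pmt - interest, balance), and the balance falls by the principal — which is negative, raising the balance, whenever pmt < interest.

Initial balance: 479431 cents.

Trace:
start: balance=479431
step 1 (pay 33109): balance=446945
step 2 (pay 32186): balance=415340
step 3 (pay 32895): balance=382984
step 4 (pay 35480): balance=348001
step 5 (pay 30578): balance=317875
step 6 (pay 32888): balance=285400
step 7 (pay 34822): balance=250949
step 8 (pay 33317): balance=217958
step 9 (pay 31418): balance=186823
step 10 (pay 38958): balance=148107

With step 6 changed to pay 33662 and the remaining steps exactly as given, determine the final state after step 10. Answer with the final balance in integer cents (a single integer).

147329

(re-executing from step 6 with the substitution; state before step 6: balance=317875)
step 6 (pay 33662): balance=284626
step 7 (pay 34822): balance=250174
step 8 (pay 33317): balance=217182
step 9 (pay 31418): balance=186046
step 10 (pay 38958): balance=147329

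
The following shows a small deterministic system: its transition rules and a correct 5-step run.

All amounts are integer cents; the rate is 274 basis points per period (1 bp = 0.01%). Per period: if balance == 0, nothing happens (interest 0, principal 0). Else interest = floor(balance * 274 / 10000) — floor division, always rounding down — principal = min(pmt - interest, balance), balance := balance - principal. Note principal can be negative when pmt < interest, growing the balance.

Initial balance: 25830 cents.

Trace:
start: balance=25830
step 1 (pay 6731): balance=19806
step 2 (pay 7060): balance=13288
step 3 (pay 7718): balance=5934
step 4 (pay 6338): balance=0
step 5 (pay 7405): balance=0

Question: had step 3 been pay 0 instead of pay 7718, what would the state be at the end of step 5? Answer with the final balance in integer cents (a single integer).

(re-executing from step 3 with the substitution; state before step 3: balance=13288)
step 3 (pay 0): balance=13652
step 4 (pay 6338): balance=7688
step 5 (pay 7405): balance=493

493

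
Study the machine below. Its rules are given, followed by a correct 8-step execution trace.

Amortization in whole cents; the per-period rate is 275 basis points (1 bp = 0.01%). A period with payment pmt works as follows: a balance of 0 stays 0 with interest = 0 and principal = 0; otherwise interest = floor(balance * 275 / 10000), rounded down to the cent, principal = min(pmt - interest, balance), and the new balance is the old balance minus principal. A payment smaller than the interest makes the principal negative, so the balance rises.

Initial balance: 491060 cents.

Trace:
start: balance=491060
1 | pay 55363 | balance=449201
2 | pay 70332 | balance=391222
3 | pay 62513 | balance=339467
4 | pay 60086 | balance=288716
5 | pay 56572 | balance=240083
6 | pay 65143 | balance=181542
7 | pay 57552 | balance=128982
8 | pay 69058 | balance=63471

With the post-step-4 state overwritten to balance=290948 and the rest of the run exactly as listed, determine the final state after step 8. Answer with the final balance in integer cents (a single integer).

state after step 4 := balance=290948
5 | pay 56572 | balance=242377
6 | pay 65143 | balance=183899
7 | pay 57552 | balance=131404
8 | pay 69058 | balance=65959

65959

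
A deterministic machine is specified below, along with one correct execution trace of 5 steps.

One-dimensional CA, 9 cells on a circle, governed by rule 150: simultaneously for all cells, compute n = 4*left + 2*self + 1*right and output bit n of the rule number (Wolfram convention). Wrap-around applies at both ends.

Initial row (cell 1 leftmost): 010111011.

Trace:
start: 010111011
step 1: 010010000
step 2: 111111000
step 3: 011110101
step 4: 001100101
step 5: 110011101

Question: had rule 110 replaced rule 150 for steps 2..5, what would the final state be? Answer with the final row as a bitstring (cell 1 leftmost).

000110111

(re-executing steps 2..5 under rule 110; state before step 2: 010010000)
step 2: 110110000
step 3: 111110001
step 4: 000010011
step 5: 000110111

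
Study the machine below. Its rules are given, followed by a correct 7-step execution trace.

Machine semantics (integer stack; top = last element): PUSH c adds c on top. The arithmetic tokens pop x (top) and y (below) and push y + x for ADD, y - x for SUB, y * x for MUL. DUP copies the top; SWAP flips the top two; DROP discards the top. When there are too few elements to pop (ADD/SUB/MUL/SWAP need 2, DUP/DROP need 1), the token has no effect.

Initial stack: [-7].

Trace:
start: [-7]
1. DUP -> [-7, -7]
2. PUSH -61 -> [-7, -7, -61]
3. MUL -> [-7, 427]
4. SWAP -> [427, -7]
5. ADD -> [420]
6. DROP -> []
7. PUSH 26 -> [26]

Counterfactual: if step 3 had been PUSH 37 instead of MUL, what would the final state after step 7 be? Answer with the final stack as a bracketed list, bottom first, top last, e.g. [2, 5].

[-7, -7, 26]

(re-executing from step 3 with the substitution; state before step 3: [-7, -7, -61])
3. PUSH 37 -> [-7, -7, -61, 37]
4. SWAP -> [-7, -7, 37, -61]
5. ADD -> [-7, -7, -24]
6. DROP -> [-7, -7]
7. PUSH 26 -> [-7, -7, 26]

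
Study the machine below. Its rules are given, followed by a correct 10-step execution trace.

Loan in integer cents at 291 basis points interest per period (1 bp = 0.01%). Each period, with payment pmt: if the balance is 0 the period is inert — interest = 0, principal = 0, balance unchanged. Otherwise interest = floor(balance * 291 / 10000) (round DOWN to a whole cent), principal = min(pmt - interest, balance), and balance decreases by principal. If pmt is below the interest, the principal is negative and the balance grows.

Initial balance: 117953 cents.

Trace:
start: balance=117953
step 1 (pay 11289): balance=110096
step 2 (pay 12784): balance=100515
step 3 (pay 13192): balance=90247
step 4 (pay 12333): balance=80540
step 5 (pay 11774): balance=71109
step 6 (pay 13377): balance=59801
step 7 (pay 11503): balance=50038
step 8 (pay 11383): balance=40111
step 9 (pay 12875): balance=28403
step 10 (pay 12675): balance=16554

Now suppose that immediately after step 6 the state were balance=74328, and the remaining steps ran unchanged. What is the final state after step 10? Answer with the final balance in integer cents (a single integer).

state after step 6 := balance=74328
step 7 (pay 11503): balance=64987
step 8 (pay 11383): balance=55495
step 9 (pay 12875): balance=44234
step 10 (pay 12675): balance=32846

32846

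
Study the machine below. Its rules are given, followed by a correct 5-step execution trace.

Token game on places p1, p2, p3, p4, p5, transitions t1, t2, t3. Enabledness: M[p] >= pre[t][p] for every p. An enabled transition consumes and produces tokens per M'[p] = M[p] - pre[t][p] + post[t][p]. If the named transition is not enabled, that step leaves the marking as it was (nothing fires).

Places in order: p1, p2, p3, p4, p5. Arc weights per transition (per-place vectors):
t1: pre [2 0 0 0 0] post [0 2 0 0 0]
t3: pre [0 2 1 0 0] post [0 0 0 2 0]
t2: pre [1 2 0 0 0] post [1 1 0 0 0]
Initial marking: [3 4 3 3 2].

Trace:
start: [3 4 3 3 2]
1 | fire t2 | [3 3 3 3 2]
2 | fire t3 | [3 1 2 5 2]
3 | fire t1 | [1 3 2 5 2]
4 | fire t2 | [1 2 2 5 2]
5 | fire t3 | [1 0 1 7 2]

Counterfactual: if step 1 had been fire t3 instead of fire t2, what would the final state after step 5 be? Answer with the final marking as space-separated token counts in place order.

(re-executing from step 1 with the substitution; state before step 1: [3 4 3 3 2])
1 | fire t3 | [3 2 2 5 2]
2 | fire t3 | [3 0 1 7 2]
3 | fire t1 | [1 2 1 7 2]
4 | fire t2 | [1 1 1 7 2]
5 | fire t3 | [1 1 1 7 2]

1 1 1 7 2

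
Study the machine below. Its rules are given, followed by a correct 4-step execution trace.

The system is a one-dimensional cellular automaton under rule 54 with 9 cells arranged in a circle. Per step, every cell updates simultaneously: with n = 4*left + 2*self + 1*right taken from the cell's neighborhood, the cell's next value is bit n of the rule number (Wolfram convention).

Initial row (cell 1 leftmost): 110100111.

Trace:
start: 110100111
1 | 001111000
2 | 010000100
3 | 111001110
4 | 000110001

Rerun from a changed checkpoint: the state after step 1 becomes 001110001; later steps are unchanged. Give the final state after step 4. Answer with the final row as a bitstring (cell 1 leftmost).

011100010

state after step 1 := 001110001
2 | 110001011
3 | 001011100
4 | 011100010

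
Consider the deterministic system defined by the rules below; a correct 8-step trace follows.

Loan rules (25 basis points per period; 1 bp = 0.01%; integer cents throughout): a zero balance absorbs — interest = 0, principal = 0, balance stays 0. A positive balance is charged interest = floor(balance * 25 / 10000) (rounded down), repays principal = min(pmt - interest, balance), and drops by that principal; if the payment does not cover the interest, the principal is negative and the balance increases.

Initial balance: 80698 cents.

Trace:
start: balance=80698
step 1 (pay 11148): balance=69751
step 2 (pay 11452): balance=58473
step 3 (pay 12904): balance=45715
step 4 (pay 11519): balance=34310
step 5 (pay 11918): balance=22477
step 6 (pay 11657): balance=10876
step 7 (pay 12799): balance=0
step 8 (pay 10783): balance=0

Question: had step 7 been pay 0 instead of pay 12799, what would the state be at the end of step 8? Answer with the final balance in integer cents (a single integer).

(re-executing from step 7 with the substitution; state before step 7: balance=10876)
step 7 (pay 0): balance=10903
step 8 (pay 10783): balance=147

147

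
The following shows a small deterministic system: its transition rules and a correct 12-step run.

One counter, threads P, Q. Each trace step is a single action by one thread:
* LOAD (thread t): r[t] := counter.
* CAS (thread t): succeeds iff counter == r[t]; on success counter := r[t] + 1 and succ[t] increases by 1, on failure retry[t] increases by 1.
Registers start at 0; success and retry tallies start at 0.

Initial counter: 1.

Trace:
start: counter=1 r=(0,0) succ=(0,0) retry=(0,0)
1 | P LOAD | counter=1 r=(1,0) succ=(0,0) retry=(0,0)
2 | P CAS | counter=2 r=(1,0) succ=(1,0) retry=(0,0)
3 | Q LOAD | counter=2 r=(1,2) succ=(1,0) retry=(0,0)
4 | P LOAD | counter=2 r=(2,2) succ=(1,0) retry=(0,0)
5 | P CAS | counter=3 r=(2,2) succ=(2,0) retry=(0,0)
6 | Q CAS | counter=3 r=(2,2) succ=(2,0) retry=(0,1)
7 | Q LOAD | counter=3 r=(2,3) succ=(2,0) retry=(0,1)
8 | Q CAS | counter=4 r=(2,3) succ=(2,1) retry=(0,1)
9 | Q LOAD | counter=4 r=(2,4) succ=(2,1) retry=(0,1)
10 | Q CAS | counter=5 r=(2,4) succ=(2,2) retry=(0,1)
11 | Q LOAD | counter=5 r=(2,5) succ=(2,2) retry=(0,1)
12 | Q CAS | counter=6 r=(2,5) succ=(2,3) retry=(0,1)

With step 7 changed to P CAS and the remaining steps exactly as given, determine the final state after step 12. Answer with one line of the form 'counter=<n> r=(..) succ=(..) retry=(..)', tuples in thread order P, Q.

counter=5 r=(2,4) succ=(2,2) retry=(1,2)

(re-executing from step 7 with the substitution; state before step 7: counter=3 r=(2,2) succ=(2,0) retry=(0,1))
7 | P CAS | counter=3 r=(2,2) succ=(2,0) retry=(1,1)
8 | Q CAS | counter=3 r=(2,2) succ=(2,0) retry=(1,2)
9 | Q LOAD | counter=3 r=(2,3) succ=(2,0) retry=(1,2)
10 | Q CAS | counter=4 r=(2,3) succ=(2,1) retry=(1,2)
11 | Q LOAD | counter=4 r=(2,4) succ=(2,1) retry=(1,2)
12 | Q CAS | counter=5 r=(2,4) succ=(2,2) retry=(1,2)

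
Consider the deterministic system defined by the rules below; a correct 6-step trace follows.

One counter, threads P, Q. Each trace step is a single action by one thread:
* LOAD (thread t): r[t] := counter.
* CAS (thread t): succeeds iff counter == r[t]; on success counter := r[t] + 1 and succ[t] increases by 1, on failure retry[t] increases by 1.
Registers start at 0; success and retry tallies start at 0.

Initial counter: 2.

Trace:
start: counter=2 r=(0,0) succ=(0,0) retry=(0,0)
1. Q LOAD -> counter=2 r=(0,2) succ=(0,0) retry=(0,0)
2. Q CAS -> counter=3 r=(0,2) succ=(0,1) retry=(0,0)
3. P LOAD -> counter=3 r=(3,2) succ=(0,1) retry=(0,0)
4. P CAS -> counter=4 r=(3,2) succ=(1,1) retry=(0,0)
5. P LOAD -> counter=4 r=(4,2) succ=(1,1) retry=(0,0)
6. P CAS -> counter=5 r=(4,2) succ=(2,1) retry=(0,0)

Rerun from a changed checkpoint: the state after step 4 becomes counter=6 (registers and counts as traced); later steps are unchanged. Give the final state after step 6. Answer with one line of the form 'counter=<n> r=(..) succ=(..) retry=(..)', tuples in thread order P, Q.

counter=7 r=(6,2) succ=(2,1) retry=(0,0)

state after step 4 := counter=6 r=(3,2) succ=(1,1) retry=(0,0)
5. P LOAD -> counter=6 r=(6,2) succ=(1,1) retry=(0,0)
6. P CAS -> counter=7 r=(6,2) succ=(2,1) retry=(0,0)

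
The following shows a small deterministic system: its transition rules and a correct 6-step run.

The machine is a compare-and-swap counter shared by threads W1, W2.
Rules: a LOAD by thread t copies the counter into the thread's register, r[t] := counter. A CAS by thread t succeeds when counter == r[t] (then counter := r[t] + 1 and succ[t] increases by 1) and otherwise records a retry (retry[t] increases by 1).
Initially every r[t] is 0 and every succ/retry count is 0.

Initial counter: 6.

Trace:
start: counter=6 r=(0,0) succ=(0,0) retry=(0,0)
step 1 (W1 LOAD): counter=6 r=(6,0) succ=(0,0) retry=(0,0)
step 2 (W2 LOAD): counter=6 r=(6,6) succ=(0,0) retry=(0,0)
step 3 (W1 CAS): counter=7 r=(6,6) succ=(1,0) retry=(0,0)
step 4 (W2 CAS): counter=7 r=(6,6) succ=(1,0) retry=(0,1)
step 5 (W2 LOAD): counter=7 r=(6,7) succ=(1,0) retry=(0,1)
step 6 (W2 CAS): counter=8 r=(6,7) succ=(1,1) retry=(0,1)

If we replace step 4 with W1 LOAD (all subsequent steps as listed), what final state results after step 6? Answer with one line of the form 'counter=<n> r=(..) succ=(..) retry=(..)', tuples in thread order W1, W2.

counter=8 r=(7,7) succ=(1,1) retry=(0,0)

(re-executing from step 4 with the substitution; state before step 4: counter=7 r=(6,6) succ=(1,0) retry=(0,0))
step 4 (W1 LOAD): counter=7 r=(7,6) succ=(1,0) retry=(0,0)
step 5 (W2 LOAD): counter=7 r=(7,7) succ=(1,0) retry=(0,0)
step 6 (W2 CAS): counter=8 r=(7,7) succ=(1,1) retry=(0,0)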